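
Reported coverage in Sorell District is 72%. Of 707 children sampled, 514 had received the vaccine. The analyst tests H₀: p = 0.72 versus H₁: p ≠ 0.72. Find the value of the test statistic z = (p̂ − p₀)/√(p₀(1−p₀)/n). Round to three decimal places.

p̂ = 514/707 ≈ 0.727016.
Standard error under H₀: √(0.72×0.28/707) = 0.016886.
z = (0.727016 − 0.72)/0.016886 = 0.007016/0.016886 = 0.415.
Two-sided p-value ≈ 2·Φ(−0.415) = 0.6778.

z = 0.415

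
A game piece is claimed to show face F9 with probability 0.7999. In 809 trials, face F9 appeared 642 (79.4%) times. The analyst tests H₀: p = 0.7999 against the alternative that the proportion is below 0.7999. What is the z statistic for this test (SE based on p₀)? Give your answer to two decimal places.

z = -0.45

p̂ = 642/809 = 0.7936.
SE = √(p₀(1−p₀)/n) = √(0.16006/809) = 0.0141.
z = (0.7936 − 0.7999)/0.0141 = -0.0063/0.0141 = -0.45.
p-value = P(Z < -0.450) ≈ 0.3264.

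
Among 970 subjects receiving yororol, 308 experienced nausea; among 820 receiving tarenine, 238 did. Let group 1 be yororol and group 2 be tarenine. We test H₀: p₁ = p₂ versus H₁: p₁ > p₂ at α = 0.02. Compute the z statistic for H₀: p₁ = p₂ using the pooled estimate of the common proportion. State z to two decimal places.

p̂₁ = 308/970 ≈ 0.3175, p̂₂ = 238/820 ≈ 0.2902.
Pooled p̂ = (308+238)/(970+820) = 546/1790 = 0.3050.
SE = √(p̂(1−p̂)(1/n₁+1/n₂)) = √(0.3050·0.6950·0.00225044) = √(0.000477062) = 0.0218.
z = (0.3175 − 0.2902)/0.0218 = 0.0273/0.0218 = 1.25.
p-value = P(Z > 1.249) ≈ 0.1058; since p > α = 0.02, fail to reject H₀.

z = 1.25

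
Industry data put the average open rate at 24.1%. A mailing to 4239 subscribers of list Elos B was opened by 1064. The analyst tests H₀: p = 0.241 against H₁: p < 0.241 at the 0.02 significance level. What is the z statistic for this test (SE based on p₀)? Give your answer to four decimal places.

z = 1.5227

p̂ = 1064/4239 = 0.2510026.
SE = √(p₀(1−p₀)/n) = √(0.18292/4239) = 0.0065690.
z = (0.2510026 − 0.241)/0.0065690 = 0.0100026/0.0065690 = 1.5227.
p-value = P(Z < 1.523) ≈ 0.9361, so at α = 0.02 we fail to reject H₀.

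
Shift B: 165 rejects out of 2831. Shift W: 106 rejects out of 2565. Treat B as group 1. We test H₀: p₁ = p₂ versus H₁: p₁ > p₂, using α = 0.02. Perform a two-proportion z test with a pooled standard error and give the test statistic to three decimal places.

p̂₁ = 165/2831 = 0.058283, p̂₂ = 106/2565 = 0.041326.
Pooled p̂ = (165+106)/(2831+2565) = 271/5396 = 0.050222.
SE = √(p̂(1−p̂)(1/n₁+1/n₂)) = √(0.050222·0.949778·0.000743096) = √(3.54457e-05) = 0.005954.
z = (0.058283 − 0.041326)/0.005954 = 0.016957/0.005954 = 2.848.
p-value = P(Z > 2.848) ≈ 0.0022. With α = 0.02, reject H₀.

z = 2.848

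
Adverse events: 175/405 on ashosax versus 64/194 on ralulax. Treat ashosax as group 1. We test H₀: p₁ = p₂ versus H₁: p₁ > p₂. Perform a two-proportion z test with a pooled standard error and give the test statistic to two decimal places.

p̂₁ = 175/405 = 0.4321, p̂₂ = 64/194 = 0.3299.
Pooled p̂ = (175+64)/(405+194) = 239/599 = 0.3990.
SE = √(p̂(1−p̂)(1/n₁+1/n₂)) = √(0.3990·0.6010·0.00762377) = √(0.00182817) = 0.0428.
z = (0.4321 − 0.3299)/0.0428 = 0.1022/0.0428 = 2.39.

z = 2.39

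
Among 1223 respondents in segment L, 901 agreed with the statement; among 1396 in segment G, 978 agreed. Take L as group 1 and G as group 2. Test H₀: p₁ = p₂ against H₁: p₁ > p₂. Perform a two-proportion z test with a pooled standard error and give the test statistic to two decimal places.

p̂₁ = 901/1223 ≈ 0.7367, p̂₂ = 978/1396 ≈ 0.7006.
Pooled p̂ = (901+978)/(1223+1396) = 1879/2619 = 0.7174.
SE = √(p̂(1−p̂)(1/n₁+1/n₂)) = √(0.7174·0.2826·0.00153399) = √(0.000310965) = 0.0176.
z = (0.7367 − 0.7006)/0.0176 = 0.0361/0.0176 = 2.05.

z = 2.05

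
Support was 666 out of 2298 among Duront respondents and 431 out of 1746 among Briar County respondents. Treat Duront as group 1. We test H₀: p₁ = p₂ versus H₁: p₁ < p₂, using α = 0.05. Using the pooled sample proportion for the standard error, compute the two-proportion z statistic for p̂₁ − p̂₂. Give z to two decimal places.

z = 3.04

p̂₁ = 666/2298 ≈ 0.28982, p̂₂ = 431/1746 ≈ 0.24685.
Pooled p̂ = (666+431)/(2298+1746) = 1097/4044 = 0.27127.
SE = √(p̂(1−p̂)(1/n₁+1/n₂)) = √(0.27127·0.72873·0.0010079) = √(0.000199242) = 0.01412.
z = (0.28982 − 0.24685)/0.01412 = 0.04297/0.01412 = 3.04.
p-value = P(Z < 3.044) ≈ 0.9988, so at α = 0.05 we fail to reject H₀.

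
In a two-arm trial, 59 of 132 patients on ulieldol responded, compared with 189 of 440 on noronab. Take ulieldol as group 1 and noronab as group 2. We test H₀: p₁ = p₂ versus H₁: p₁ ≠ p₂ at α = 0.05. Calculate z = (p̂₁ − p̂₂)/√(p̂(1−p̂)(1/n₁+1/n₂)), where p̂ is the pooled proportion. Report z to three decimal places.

p̂₁ = 59/132 = 0.44697, p̂₂ = 189/440 = 0.42955.
Pooled p̂ = (59+189)/(132+440) = 248/572 = 0.43357.
SE = √(0.245587 × 0.00984848) = 0.04918.
z = (0.44697 − 0.42955)/0.04918 = 0.01742/0.04918 = 0.354.
Two-sided p-value ≈ 2·Φ(−0.354) = 0.7231, so at α = 0.05 we fail to reject H₀.

z = 0.354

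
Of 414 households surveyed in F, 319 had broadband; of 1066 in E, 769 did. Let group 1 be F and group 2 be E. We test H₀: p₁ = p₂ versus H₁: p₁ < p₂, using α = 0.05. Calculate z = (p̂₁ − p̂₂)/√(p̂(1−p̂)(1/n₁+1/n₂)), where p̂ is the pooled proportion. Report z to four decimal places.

p̂₁ = 319/414 ≈ 0.770531, p̂₂ = 769/1066 ≈ 0.721388.
Pooled p̂ = (319+769)/(414+1066) = 1088/1480 = 0.735135.
SE = √(0.194711 × 0.00335355) = 0.025553.
z = (0.770531 − 0.721388)/0.025553 = 0.049143/0.025553 = 1.9232.
p-value = P(Z < 1.923) ≈ 0.9728, so at α = 0.05 we fail to reject H₀.

z = 1.9232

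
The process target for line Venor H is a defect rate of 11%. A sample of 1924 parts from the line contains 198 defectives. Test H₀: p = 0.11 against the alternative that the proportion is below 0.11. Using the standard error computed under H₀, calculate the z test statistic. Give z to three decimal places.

p̂ = 198/1924 = 0.10291.
Under H₀, SE = √(0.11·0.89/1924) = √(5.08836e-05) = 0.00713.
z = (0.10291 − 0.11)/0.00713 = -0.00709/0.00713 = -0.994.
p-value = P(Z < -0.994) ≈ 0.1601.

z = -0.994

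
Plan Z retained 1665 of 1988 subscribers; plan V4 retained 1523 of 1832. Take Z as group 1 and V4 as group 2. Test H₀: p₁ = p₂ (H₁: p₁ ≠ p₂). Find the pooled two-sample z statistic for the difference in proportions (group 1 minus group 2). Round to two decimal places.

z = 0.51

p̂₁ = 1665/1988 = 0.837525, p̂₂ = 1523/1832 = 0.831332.
Pooled p̂ = (1665+1523)/(1988+1832) = 3188/3820 = 0.834555.
SE = √(0.138073 × 0.00104887) = 0.012034.
z = (0.837525 − 0.831332)/0.012034 = 0.006193/0.012034 = 0.51.
p-value = 2·P(Z > 0.515) ≈ 0.6068.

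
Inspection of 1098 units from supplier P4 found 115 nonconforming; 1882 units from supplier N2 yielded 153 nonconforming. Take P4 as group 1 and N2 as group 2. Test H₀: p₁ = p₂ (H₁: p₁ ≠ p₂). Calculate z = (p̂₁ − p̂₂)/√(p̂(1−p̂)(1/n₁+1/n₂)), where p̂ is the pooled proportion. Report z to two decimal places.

p̂₁ = 115/1098 = 0.10474, p̂₂ = 153/1882 = 0.08130.
Pooled p̂ = (115+153)/(1098+1882) = 268/2980 = 0.08993.
SE = √(p̂(1−p̂)(1/n₁+1/n₂)) = √(0.08993·0.91007·0.0014421) = √(0.000118028) = 0.01086.
z = (0.10474 − 0.08130)/0.01086 = 0.02344/0.01086 = 2.16.
Two-sided p-value ≈ 2·Φ(−2.158) = 0.0310.

z = 2.16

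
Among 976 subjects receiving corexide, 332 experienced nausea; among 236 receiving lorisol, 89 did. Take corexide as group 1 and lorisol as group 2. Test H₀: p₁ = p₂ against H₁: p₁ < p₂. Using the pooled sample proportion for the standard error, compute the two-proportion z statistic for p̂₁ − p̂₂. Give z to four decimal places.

z = -1.0700

p̂₁ = 332/976 ≈ 0.340164, p̂₂ = 89/236 ≈ 0.377119.
Pooled p̂ = (332+89)/(976+236) = 421/1212 = 0.347360.
SE = √(p̂(1−p̂)(1/n₁+1/n₂)) = √(0.347360·0.652640·0.00526188) = √(0.00119287) = 0.034538.
z = (0.340164 − 0.377119)/0.034538 = -0.036955/0.034538 = -1.0700.
p-value = P(Z < -1.070) ≈ 0.1423.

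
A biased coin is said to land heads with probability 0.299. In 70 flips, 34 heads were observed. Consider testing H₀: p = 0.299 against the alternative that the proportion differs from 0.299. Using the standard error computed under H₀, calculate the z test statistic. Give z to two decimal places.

p̂ = 34/70 ≈ 0.4857.
Under H₀, SE = √(0.299·0.701/70) = √(0.00299427) = 0.0547.
z = (0.4857 − 0.299)/0.0547 = 0.1867/0.0547 = 3.41.

z = 3.41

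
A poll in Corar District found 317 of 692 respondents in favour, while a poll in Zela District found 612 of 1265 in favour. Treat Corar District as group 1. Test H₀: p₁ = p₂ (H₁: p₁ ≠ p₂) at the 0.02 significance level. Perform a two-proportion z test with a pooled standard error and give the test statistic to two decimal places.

z = -1.09

p̂₁ = 317/692 = 0.4581, p̂₂ = 612/1265 = 0.4838.
Pooled p̂ = (317+612)/(692+1265) = 929/1957 = 0.4747.
SE = √(p̂(1−p̂)(1/n₁+1/n₂)) = √(0.4747·0.5253·0.0022356) = √(0.00055747) = 0.0236.
z = (0.4581 − 0.4838)/0.0236 = -0.0257/0.0236 = -1.09.
Two-sided p-value ≈ 2·Φ(−1.089) = 0.2763. With α = 0.02, fail to reject H₀.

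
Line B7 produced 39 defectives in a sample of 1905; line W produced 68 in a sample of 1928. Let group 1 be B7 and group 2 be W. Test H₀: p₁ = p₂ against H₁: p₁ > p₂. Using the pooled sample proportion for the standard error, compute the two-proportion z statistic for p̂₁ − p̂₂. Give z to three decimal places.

p̂₁ = 39/1905 = 0.020472, p̂₂ = 68/1928 = 0.035270.
Pooled p̂ = (39+68)/(1905+1928) = 107/3833 = 0.027915.
SE = √(p̂(1−p̂)(1/n₁+1/n₂)) = √(0.027915·0.972085·0.00104361) = √(2.83195e-05) = 0.005322.
z = (0.020472 − 0.035270)/0.005322 = -0.014798/0.005322 = -2.781.
p-value = P(Z > -2.781) ≈ 0.9973.

z = -2.781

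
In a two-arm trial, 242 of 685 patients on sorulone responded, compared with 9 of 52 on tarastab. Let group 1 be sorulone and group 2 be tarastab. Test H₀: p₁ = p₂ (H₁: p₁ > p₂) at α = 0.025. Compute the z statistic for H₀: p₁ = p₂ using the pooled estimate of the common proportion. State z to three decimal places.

p̂₁ = 242/685 = 0.353285, p̂₂ = 9/52 = 0.173077.
Pooled p̂ = (242+9)/(685+52) = 251/737 = 0.340570.
SE = √(p̂(1−p̂)(1/n₁+1/n₂)) = √(0.340570·0.659430·0.0206906) = √(0.00464674) = 0.068167.
z = (0.353285 − 0.173077)/0.068167 = 0.180208/0.068167 = 2.644.
p-value = P(Z > 2.644) ≈ 0.0041. With α = 0.025, reject H₀.

z = 2.644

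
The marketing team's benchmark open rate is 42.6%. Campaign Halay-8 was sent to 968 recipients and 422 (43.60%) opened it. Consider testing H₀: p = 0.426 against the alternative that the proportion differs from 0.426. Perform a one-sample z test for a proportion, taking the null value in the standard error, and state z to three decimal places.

p̂ = 422/968 = 0.43595.
Under H₀, SE = √(0.426·0.574/968) = √(0.000252607) = 0.01589.
z = (0.43595 − 0.426)/0.01589 = 0.00995/0.01589 = 0.626.
Two-sided p-value ≈ 2·Φ(−0.626) = 0.5313.

z = 0.626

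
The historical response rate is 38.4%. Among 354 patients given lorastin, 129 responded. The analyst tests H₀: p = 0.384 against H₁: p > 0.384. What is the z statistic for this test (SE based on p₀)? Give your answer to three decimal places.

p̂ = 129/354 = 0.36441.
SE = √(p₀(1−p₀)/n) = √(0.23654/354) = 0.02585.
z = (0.36441 − 0.384)/0.02585 = -0.01959/0.02585 = -0.758.
p-value = P(Z > -0.758) ≈ 0.7758.

z = -0.758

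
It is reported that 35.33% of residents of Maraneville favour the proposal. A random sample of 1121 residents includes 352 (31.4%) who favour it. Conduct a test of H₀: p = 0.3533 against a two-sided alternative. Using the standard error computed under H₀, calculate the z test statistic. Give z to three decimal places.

z = -2.752

p̂ = 352/1121 = 0.3140054.
Standard error under H₀: √(0.3533×0.6467/1121) = 0.0142765.
z = (0.3140054 − 0.3533)/0.0142765 = -0.0392946/0.0142765 = -2.752.
p-value = 2·P(Z > 2.752) ≈ 0.0059.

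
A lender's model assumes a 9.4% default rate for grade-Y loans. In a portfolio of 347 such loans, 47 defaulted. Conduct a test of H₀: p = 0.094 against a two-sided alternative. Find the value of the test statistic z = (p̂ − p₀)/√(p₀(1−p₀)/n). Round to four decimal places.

p̂ = 47/347 ≈ 0.1354467.
Standard error under H₀: √(0.094×0.906/347) = 0.0156662.
z = (0.1354467 − 0.094)/0.0156662 = 0.0414467/0.0156662 = 2.6456.

z = 2.6456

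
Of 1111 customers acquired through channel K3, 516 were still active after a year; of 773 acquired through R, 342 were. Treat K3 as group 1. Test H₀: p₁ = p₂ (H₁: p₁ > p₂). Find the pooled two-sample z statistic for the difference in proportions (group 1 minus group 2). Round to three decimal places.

p̂₁ = 516/1111 = 0.46445, p̂₂ = 342/773 = 0.44243.
Pooled p̂ = (516+342)/(1111+773) = 858/1884 = 0.45541.
SE = √(p̂(1−p̂)(1/n₁+1/n₂)) = √(0.45541·0.54459·0.00219375) = √(0.000544077) = 0.02333.
z = (0.46445 − 0.44243)/0.02333 = 0.02202/0.02333 = 0.944.
p-value = P(Z > 0.944) ≈ 0.1726.

z = 0.944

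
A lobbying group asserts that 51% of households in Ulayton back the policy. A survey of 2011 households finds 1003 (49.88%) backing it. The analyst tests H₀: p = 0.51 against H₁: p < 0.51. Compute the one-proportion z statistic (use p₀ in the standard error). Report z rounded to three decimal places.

z = -1.009

p̂ = 1003/2011 = 0.498757.
SE = √(p₀(1−p₀)/n) = √(0.2499/2011) = 0.011147.
z = (0.498757 − 0.51)/0.011147 = -0.011243/0.011147 = -1.009.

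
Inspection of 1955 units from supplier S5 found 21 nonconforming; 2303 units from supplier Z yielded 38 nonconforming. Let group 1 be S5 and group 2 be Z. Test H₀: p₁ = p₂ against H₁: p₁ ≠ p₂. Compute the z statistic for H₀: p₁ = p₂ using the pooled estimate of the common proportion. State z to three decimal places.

z = -1.602

p̂₁ = 21/1955 ≈ 0.010742, p̂₂ = 38/2303 ≈ 0.016500.
Pooled p̂ = (21+38)/(1955+2303) = 59/4258 = 0.013856.
SE = √(0.0136643 × 0.000945725) = 0.003595.
z = (0.010742 − 0.016500)/0.003595 = -0.005758/0.003595 = -1.602.
Two-sided p-value ≈ 2·Φ(−1.602) = 0.1092.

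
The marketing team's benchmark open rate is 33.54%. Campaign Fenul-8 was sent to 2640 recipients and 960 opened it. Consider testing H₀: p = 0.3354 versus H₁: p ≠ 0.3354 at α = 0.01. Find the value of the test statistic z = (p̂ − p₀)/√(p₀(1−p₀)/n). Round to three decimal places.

p̂ = 960/2640 ≈ 0.36364.
SE = √(p₀(1−p₀)/n) = √(0.22291/2640) = 0.00919.
z = (0.36364 − 0.3354)/0.00919 = 0.02824/0.00919 = 3.073.
Two-sided p-value ≈ 2·Φ(−3.073) = 0.0021; since p < α = 0.01, reject H₀.

z = 3.073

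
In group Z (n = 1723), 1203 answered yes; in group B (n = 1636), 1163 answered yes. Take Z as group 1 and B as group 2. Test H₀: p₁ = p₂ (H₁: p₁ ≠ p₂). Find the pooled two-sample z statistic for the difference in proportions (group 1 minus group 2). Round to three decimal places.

p̂₁ = 1203/1723 = 0.69820, p̂₂ = 1163/1636 = 0.71088.
Pooled p̂ = (1203+1163)/(1723+1636) = 2366/3359 = 0.70438.
SE = √(0.20823 × 0.00119163) = 0.01575.
z = (0.69820 − 0.71088)/0.01575 = -0.01268/0.01575 = -0.805.

z = -0.805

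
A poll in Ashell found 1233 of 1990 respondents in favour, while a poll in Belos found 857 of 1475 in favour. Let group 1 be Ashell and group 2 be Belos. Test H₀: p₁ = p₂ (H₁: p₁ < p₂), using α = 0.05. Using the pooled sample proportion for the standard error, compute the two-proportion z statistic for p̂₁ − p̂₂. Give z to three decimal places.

z = 2.295

p̂₁ = 1233/1990 ≈ 0.61960, p̂₂ = 857/1475 ≈ 0.58102.
Pooled p̂ = (1233+857)/(1990+1475) = 2090/3465 = 0.60317.
SE = √(0.239355 × 0.00118048) = 0.01681.
z = (0.61960 − 0.58102)/0.01681 = 0.03858/0.01681 = 2.295.
p-value = P(Z < 2.295) ≈ 0.9891, so at α = 0.05 we fail to reject H₀.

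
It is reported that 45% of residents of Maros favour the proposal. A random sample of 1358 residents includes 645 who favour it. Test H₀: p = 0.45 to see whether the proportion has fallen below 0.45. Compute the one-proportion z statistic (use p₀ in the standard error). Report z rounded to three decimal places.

z = 1.849

p̂ = 645/1358 ≈ 0.47496.
Under H₀, SE = √(0.45·0.55/1358) = √(0.000182253) = 0.01350.
z = (0.47496 − 0.45)/0.01350 = 0.02496/0.01350 = 1.849.
p-value = P(Z < 1.849) ≈ 0.9678.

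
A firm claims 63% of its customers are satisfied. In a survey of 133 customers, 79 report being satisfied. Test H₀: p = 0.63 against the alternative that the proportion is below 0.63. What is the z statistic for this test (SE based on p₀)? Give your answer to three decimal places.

p̂ = 79/133 ≈ 0.59398.
SE = √(p₀(1−p₀)/n) = √(0.2331/133) = 0.04186.
z = (0.59398 − 0.63)/0.04186 = -0.03602/0.04186 = -0.860.
p-value = P(Z < -0.860) ≈ 0.1948.

z = -0.860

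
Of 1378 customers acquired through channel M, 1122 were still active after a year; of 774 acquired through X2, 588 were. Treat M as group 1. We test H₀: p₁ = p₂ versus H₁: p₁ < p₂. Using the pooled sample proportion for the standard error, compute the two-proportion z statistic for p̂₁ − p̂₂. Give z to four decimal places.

z = 3.0052

p̂₁ = 1122/1378 ≈ 0.8142235, p̂₂ = 588/774 ≈ 0.7596899.
Pooled p̂ = (1122+588)/(1378+774) = 1710/2152 = 0.7946097.
SE = √(p̂(1−p̂)(1/n₁+1/n₂)) = √(0.7946097·0.2053903·0.00201768) = √(0.000329296) = 0.0181465.
z = (0.8142235 − 0.7596899)/0.0181465 = 0.0545336/0.0181465 = 3.0052.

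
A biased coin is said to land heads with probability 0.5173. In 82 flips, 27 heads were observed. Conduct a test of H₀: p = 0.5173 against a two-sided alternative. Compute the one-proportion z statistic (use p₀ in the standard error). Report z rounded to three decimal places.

p̂ = 27/82 = 0.329268.
Standard error under H₀: √(0.5173×0.4827/82) = 0.055183.
z = (0.329268 − 0.5173)/0.055183 = -0.188032/0.055183 = -3.407.
Two-sided p-value ≈ 2·Φ(−3.407) = 0.0007.

z = -3.407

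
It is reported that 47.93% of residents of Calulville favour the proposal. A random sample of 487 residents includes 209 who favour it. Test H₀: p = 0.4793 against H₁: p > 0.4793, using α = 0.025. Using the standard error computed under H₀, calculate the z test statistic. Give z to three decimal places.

z = -2.215

p̂ = 209/487 = 0.42916.
Standard error under H₀: √(0.4793×0.5207/487) = 0.02264.
z = (0.42916 − 0.4793)/0.02264 = -0.05014/0.02264 = -2.215.
p-value = P(Z > -2.215) ≈ 0.9866. With α = 0.025, fail to reject H₀.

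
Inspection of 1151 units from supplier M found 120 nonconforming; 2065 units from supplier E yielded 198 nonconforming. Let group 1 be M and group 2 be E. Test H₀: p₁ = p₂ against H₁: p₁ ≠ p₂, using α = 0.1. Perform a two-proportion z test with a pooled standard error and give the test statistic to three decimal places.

p̂₁ = 120/1151 = 0.10426, p̂₂ = 198/2065 = 0.09588.
Pooled p̂ = (120+198)/(1151+2065) = 318/3216 = 0.09888.
SE = √(0.0891032 × 0.00135307) = 0.01098.
z = (0.10426 − 0.09588)/0.01098 = 0.00838/0.01098 = 0.763.
Two-sided p-value ≈ 2·Φ(−0.763) = 0.4457. With α = 0.1, fail to reject H₀.

z = 0.763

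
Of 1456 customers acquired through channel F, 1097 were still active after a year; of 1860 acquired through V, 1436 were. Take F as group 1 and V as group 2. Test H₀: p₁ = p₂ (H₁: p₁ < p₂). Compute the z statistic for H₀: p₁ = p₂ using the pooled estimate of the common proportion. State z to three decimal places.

p̂₁ = 1097/1456 = 0.75343, p̂₂ = 1436/1860 = 0.77204.
Pooled p̂ = (1097+1436)/(1456+1860) = 2533/3316 = 0.76387.
SE = √(p̂(1−p̂)(1/n₁+1/n₂)) = √(0.76387·0.23613·0.00122445) = √(0.000220855) = 0.01486.
z = (0.75343 − 0.77204)/0.01486 = -0.01861/0.01486 = -1.252.

z = -1.252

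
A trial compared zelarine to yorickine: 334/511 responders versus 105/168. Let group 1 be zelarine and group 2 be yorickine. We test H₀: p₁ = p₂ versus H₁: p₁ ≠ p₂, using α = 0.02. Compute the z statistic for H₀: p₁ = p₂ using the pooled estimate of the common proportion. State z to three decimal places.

p̂₁ = 334/511 ≈ 0.65362, p̂₂ = 105/168 ≈ 0.62500.
Pooled p̂ = (334+105)/(511+168) = 439/679 = 0.64654.
SE = √(0.228526 × 0.00790933) = 0.04251.
z = (0.65362 − 0.62500)/0.04251 = 0.02862/0.04251 = 0.673.
Two-sided p-value ≈ 2·Φ(−0.673) = 0.5008; since p > α = 0.02, fail to reject H₀.

z = 0.673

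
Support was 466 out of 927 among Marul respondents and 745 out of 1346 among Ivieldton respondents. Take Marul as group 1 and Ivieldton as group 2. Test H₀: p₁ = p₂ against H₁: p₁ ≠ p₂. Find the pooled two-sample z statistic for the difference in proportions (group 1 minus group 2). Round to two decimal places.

z = -2.39

p̂₁ = 466/927 ≈ 0.50270, p̂₂ = 745/1346 ≈ 0.55349.
Pooled p̂ = (466+745)/(927+1346) = 1211/2273 = 0.53278.
SE = √(0.248926 × 0.00182169) = 0.02129.
z = (0.50270 − 0.55349)/0.02129 = -0.05079/0.02129 = -2.39.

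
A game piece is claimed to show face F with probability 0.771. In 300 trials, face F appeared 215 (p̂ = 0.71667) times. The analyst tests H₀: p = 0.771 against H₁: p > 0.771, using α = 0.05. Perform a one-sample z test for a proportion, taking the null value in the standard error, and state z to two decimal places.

z = -2.24

p̂ = 215/300 = 0.71667.
SE = √(p₀(1−p₀)/n) = √(0.17656/300) = 0.02426.
z = (0.71667 − 0.771)/0.02426 = -0.05433/0.02426 = -2.24.
p-value = P(Z > -2.240) ≈ 0.9874. With α = 0.05, fail to reject H₀.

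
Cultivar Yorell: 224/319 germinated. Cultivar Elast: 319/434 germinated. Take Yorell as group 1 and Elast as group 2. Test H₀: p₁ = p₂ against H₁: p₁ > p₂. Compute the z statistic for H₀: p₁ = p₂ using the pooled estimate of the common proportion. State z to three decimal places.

p̂₁ = 224/319 = 0.70219, p̂₂ = 319/434 = 0.73502.
Pooled p̂ = (224+319)/(319+434) = 543/753 = 0.72112.
SE = √(p̂(1−p̂)(1/n₁+1/n₂)) = √(0.72112·0.27888·0.00543894) = √(0.00109381) = 0.03307.
z = (0.70219 − 0.73502)/0.03307 = -0.03283/0.03307 = -0.993.
p-value = P(Z > -0.993) ≈ 0.8396.

z = -0.993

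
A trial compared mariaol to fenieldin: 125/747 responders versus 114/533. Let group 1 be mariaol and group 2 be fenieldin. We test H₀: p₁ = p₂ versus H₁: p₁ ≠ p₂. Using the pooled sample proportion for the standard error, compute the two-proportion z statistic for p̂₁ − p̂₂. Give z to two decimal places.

p̂₁ = 125/747 = 0.1673, p̂₂ = 114/533 = 0.2139.
Pooled p̂ = (125+114)/(747+533) = 239/1280 = 0.1867.
SE = √(p̂(1−p̂)(1/n₁+1/n₂)) = √(0.1867·0.8133·0.00321486) = √(0.000488192) = 0.0221.
z = (0.1673 − 0.2139)/0.0221 = -0.0466/0.0221 = -2.11.
p-value = 2·P(Z > 2.107) ≈ 0.0351.

z = -2.11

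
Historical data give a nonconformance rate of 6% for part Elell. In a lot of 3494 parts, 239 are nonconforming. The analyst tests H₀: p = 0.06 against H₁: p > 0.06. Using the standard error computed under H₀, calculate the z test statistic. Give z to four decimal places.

p̂ = 239/3494 ≈ 0.0684030.
SE = √(p₀(1−p₀)/n) = √(0.0564/3494) = 0.0040177.
z = (0.0684030 − 0.06)/0.0040177 = 0.0084030/0.0040177 = 2.0915.
p-value = P(Z > 2.091) ≈ 0.0182.

z = 2.0915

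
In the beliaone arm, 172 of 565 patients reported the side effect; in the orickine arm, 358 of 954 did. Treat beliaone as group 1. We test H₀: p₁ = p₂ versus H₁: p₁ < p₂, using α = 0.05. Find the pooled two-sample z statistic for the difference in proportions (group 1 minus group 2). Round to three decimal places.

z = -2.800

p̂₁ = 172/565 = 0.30442, p̂₂ = 358/954 = 0.37526.
Pooled p̂ = (172+358)/(565+954) = 530/1519 = 0.34891.
SE = √(0.227173 × 0.00281813) = 0.02530.
z = (0.30442 − 0.37526)/0.02530 = -0.07084/0.02530 = -2.800.
p-value = P(Z < -2.800) ≈ 0.0026; since p < α = 0.05, reject H₀.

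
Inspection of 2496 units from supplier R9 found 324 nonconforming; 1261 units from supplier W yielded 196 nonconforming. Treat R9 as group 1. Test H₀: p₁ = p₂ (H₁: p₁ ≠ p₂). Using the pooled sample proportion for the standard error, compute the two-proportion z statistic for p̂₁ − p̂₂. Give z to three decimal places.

z = -2.148

p̂₁ = 324/2496 ≈ 0.12981, p̂₂ = 196/1261 ≈ 0.15543.
Pooled p̂ = (324+196)/(2496+1261) = 520/3757 = 0.13841.
SE = √(0.119251 × 0.00119366) = 0.01193.
z = (0.12981 − 0.15543)/0.01193 = -0.02562/0.01193 = -2.148.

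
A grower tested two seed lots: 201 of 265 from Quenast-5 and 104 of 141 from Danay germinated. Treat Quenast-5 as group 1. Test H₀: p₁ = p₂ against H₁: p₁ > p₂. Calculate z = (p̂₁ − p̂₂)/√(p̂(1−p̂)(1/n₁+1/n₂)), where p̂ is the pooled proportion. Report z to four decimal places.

p̂₁ = 201/265 ≈ 0.758491, p̂₂ = 104/141 ≈ 0.737589.
Pooled p̂ = (201+104)/(265+141) = 305/406 = 0.751232.
SE = √(0.186883 × 0.0108658) = 0.045062.
z = (0.758491 − 0.737589)/0.045062 = 0.020902/0.045062 = 0.4638.
p-value = P(Z > 0.464) ≈ 0.3214.

z = 0.4638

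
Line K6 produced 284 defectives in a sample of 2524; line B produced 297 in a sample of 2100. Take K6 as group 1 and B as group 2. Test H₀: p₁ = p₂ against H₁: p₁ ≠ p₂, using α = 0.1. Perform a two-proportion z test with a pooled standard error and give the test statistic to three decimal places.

z = -2.953

p̂₁ = 284/2524 ≈ 0.11252, p̂₂ = 297/2100 ≈ 0.14143.
Pooled p̂ = (284+297)/(2524+2100) = 581/4624 = 0.12565.
SE = √(p̂(1−p̂)(1/n₁+1/n₂)) = √(0.12565·0.87435·0.000872387) = √(9.58415e-05) = 0.00979.
z = (0.11252 − 0.14143)/0.00979 = -0.02891/0.00979 = -2.953.
p-value = 2·P(Z > 2.953) ≈ 0.0031; since p < α = 0.1, reject H₀.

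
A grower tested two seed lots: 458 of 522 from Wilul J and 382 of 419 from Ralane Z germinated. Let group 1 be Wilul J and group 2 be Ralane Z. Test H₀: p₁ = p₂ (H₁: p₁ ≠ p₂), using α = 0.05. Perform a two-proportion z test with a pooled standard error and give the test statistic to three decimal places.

p̂₁ = 458/522 ≈ 0.877395, p̂₂ = 382/419 ≈ 0.911695.
Pooled p̂ = (458+382)/(522+419) = 840/941 = 0.892667.
SE = √(p̂(1−p̂)(1/n₁+1/n₂)) = √(0.892667·0.107333·0.00430234) = √(0.000412218) = 0.020303.
z = (0.877395 − 0.911695)/0.020303 = -0.034300/0.020303 = -1.689.
p-value = 2·P(Z > 1.689) ≈ 0.0911. With α = 0.05, fail to reject H₀.

z = -1.689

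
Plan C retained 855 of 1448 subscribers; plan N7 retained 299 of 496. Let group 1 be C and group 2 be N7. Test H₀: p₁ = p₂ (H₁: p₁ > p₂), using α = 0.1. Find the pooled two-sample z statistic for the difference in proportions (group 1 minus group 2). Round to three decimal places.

z = -0.483

p̂₁ = 855/1448 = 0.59047, p̂₂ = 299/496 = 0.60282.
Pooled p̂ = (855+299)/(1448+496) = 1154/1944 = 0.59362.
SE = √(p̂(1−p̂)(1/n₁+1/n₂)) = √(0.59362·0.40638·0.00270674) = √(0.00065296) = 0.02555.
z = (0.59047 − 0.60282)/0.02555 = -0.01235/0.02555 = -0.483.
p-value = P(Z > -0.483) ≈ 0.6856; since p > α = 0.1, fail to reject H₀.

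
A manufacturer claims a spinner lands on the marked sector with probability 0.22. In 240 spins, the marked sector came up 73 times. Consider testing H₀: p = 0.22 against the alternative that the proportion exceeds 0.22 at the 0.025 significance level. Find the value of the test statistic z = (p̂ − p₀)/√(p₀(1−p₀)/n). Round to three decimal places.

p̂ = 73/240 = 0.30417.
SE = √(p₀(1−p₀)/n) = √(0.1716/240) = 0.02674.
z = (0.30417 − 0.22)/0.02674 = 0.08417/0.02674 = 3.148.
p-value = P(Z > 3.148) ≈ 0.0008, so at α = 0.025 we reject H₀.

z = 3.148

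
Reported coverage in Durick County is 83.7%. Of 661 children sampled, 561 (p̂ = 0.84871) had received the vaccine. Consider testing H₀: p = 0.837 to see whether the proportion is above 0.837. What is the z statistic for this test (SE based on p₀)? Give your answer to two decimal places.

z = 0.82

p̂ = 561/661 ≈ 0.848714.
SE = √(p₀(1−p₀)/n) = √(0.13643/661) = 0.014367.
z = (0.848714 − 0.837)/0.014367 = 0.011714/0.014367 = 0.82.
p-value = P(Z > 0.815) ≈ 0.2074.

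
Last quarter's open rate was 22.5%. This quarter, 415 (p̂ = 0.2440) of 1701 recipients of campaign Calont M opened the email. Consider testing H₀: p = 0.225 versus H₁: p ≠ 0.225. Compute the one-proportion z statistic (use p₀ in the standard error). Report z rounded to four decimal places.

p̂ = 415/1701 ≈ 0.243974.
Under H₀, SE = √(0.225·0.775/1701) = √(0.000102513) = 0.010125.
z = (0.243974 − 0.225)/0.010125 = 0.018974/0.010125 = 1.8740.
p-value = 2·P(Z > 1.874) ≈ 0.0609.

z = 1.8740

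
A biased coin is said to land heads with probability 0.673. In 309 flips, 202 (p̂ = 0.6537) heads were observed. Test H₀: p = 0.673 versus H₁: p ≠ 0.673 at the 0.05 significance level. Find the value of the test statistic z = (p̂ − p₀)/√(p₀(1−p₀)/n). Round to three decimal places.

z = -0.722

p̂ = 202/309 ≈ 0.65372.
SE = √(p₀(1−p₀)/n) = √(0.22007/309) = 0.02669.
z = (0.65372 − 0.673)/0.02669 = -0.01928/0.02669 = -0.722.
p-value = 2·P(Z > 0.722) ≈ 0.4701. With α = 0.05, fail to reject H₀.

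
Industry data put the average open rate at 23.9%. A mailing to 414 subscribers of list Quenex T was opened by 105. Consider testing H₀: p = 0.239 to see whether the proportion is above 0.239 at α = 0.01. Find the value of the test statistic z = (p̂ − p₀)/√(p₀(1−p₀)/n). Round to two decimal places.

p̂ = 105/414 = 0.2536.
Under H₀, SE = √(0.239·0.761/414) = √(0.000439321) = 0.0210.
z = (0.2536 − 0.239)/0.0210 = 0.0146/0.0210 = 0.70.
p-value = P(Z > 0.698) ≈ 0.2427; since p > α = 0.01, fail to reject H₀.

z = 0.70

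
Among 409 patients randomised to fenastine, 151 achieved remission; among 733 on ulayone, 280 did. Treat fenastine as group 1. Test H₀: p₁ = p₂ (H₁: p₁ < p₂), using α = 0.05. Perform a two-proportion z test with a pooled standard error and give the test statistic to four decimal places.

p̂₁ = 151/409 ≈ 0.369193, p̂₂ = 280/733 ≈ 0.381992.
Pooled p̂ = (151+280)/(409+733) = 431/1142 = 0.377408.
SE = √(0.234971 × 0.00380924) = 0.029918.
z = (0.369193 − 0.381992)/0.029918 = -0.012799/0.029918 = -0.4278.
p-value = P(Z < -0.428) ≈ 0.3344. With α = 0.05, fail to reject H₀.

z = -0.4278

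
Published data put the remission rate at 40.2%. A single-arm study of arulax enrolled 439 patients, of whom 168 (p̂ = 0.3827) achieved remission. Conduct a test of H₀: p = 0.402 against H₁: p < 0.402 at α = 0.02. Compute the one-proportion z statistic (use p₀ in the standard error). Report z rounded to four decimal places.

z = -0.8253

p̂ = 168/439 = 0.382688.
SE = √(p₀(1−p₀)/n) = √(0.2404/439) = 0.023401.
z = (0.382688 − 0.402)/0.023401 = -0.019312/0.023401 = -0.8253.
p-value = P(Z < -0.825) ≈ 0.2046. With α = 0.02, fail to reject H₀.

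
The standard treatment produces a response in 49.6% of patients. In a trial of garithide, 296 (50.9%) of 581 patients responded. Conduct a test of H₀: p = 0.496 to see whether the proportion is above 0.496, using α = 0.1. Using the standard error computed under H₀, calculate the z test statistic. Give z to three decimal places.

p̂ = 296/581 ≈ 0.50947.
Standard error under H₀: √(0.496×0.504/581) = 0.02074.
z = (0.50947 − 0.496)/0.02074 = 0.01347/0.02074 = 0.649.
p-value = P(Z > 0.649) ≈ 0.2581; since p > α = 0.1, fail to reject H₀.

z = 0.649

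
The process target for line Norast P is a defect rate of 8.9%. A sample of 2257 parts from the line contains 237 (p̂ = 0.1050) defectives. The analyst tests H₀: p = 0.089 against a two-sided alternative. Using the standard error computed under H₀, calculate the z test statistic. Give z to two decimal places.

z = 2.67

p̂ = 237/2257 = 0.1050.
Standard error under H₀: √(0.089×0.911/2257) = 0.0060.
z = (0.1050 − 0.089)/0.0060 = 0.0160/0.0060 = 2.67.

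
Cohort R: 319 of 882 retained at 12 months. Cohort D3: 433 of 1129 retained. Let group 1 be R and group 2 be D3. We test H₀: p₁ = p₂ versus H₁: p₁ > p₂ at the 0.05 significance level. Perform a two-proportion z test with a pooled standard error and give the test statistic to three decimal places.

p̂₁ = 319/882 = 0.36168, p̂₂ = 433/1129 = 0.38353.
Pooled p̂ = (319+433)/(882+1129) = 752/2011 = 0.37394.
SE = √(0.23411 × 0.00201953) = 0.02174.
z = (0.36168 − 0.38353)/0.02174 = -0.02185/0.02174 = -1.005.
p-value = P(Z > -1.005) ≈ 0.8425. With α = 0.05, fail to reject H₀.

z = -1.005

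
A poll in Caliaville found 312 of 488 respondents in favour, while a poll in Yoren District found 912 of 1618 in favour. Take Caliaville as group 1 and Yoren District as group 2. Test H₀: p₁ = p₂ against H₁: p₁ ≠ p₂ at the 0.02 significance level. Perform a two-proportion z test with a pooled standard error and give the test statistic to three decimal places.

z = 2.970

p̂₁ = 312/488 ≈ 0.63934, p̂₂ = 912/1618 ≈ 0.56366.
Pooled p̂ = (312+912)/(488+1618) = 1224/2106 = 0.58120.
SE = √(0.243407 × 0.00266723) = 0.02548.
z = (0.63934 − 0.56366)/0.02548 = 0.07568/0.02548 = 2.970.
p-value = 2·P(Z > 2.970) ≈ 0.0030, so at α = 0.02 we reject H₀.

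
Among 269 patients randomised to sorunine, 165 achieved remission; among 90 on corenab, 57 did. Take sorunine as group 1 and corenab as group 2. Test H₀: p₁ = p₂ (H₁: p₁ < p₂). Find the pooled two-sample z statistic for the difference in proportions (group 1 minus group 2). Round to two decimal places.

p̂₁ = 165/269 ≈ 0.6134, p̂₂ = 57/90 ≈ 0.6333.
Pooled p̂ = (165+57)/(269+90) = 222/359 = 0.6184.
SE = √(p̂(1−p̂)(1/n₁+1/n₂)) = √(0.6184·0.3816·0.0148286) = √(0.00349933) = 0.0592.
z = (0.6134 − 0.6333)/0.0592 = -0.0199/0.0592 = -0.34.

z = -0.34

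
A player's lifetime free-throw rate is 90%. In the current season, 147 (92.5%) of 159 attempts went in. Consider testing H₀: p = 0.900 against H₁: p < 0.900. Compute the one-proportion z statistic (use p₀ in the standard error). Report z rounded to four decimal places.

z = 1.0310

p̂ = 147/159 ≈ 0.9245283.
Standard error under H₀: √(0.9×0.1/159) = 0.0237915.
z = (0.9245283 − 0.9)/0.0237915 = 0.0245283/0.0237915 = 1.0310.
p-value = P(Z < 1.031) ≈ 0.8487.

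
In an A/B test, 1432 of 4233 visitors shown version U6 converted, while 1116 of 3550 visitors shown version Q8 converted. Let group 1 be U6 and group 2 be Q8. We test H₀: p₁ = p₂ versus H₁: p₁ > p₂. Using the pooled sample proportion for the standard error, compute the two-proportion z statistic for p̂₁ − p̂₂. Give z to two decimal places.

z = 2.24

p̂₁ = 1432/4233 = 0.33829, p̂₂ = 1116/3550 = 0.31437.
Pooled p̂ = (1432+1116)/(4233+3550) = 2548/7783 = 0.32738.
SE = √(0.220202 × 0.000517929) = 0.01068.
z = (0.33829 − 0.31437)/0.01068 = 0.02392/0.01068 = 2.24.
p-value = P(Z > 2.241) ≈ 0.0125.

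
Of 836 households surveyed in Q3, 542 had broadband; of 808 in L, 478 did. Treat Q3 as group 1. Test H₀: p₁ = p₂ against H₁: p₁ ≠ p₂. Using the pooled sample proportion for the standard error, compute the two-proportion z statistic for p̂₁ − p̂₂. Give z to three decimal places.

p̂₁ = 542/836 = 0.648325, p̂₂ = 478/808 = 0.591584.
Pooled p̂ = (542+478)/(836+808) = 1020/1644 = 0.620438.
SE = √(p̂(1−p̂)(1/n₁+1/n₂)) = √(0.620438·0.379562·0.0024338) = √(0.000573146) = 0.023940.
z = (0.648325 − 0.591584)/0.023940 = 0.056741/0.023940 = 2.370.
Two-sided p-value ≈ 2·Φ(−2.370) = 0.0178.

z = 2.370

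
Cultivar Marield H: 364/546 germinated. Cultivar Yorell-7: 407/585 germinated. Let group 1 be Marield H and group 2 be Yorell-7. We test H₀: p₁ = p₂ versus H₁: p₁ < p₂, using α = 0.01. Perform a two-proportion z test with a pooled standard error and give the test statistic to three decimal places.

p̂₁ = 364/546 = 0.66667, p̂₂ = 407/585 = 0.69573.
Pooled p̂ = (364+407)/(546+585) = 771/1131 = 0.68170.
SE = √(0.216986 × 0.0035409) = 0.02772.
z = (0.66667 − 0.69573)/0.02772 = -0.02906/0.02772 = -1.048.
p-value = P(Z < -1.048) ≈ 0.1472. With α = 0.01, fail to reject H₀.

z = -1.048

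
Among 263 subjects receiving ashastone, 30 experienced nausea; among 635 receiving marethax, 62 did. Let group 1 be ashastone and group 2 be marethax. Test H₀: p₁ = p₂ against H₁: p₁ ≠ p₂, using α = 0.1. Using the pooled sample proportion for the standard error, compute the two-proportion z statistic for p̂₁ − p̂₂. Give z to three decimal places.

p̂₁ = 30/263 ≈ 0.11407, p̂₂ = 62/635 ≈ 0.09764.
Pooled p̂ = (30+62)/(263+635) = 92/898 = 0.10245.
SE = √(0.0919539 × 0.00537708) = 0.02224.
z = (0.11407 − 0.09764)/0.02224 = 0.01643/0.02224 = 0.739.
Two-sided p-value ≈ 2·Φ(−0.739) = 0.4600. With α = 0.1, fail to reject H₀.

z = 0.739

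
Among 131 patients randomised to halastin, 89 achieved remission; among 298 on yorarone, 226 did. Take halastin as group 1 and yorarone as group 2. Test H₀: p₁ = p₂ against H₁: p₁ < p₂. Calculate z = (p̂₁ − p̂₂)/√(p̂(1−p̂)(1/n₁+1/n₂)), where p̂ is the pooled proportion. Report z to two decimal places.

z = -1.71

p̂₁ = 89/131 ≈ 0.6794, p̂₂ = 226/298 ≈ 0.7584.
Pooled p̂ = (89+226)/(131+298) = 315/429 = 0.7343.
SE = √(p̂(1−p̂)(1/n₁+1/n₂)) = √(0.7343·0.2657·0.0109893) = √(0.00214423) = 0.0463.
z = (0.6794 − 0.7584)/0.0463 = -0.0790/0.0463 = -1.71.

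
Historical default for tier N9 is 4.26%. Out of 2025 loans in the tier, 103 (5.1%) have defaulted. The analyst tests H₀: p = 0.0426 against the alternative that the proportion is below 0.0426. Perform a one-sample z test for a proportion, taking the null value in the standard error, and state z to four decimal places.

p̂ = 103/2025 ≈ 0.05086420.
Under H₀, SE = √(0.0426·0.9574/2025) = √(2.01409e-05) = 0.00448786.
z = (0.05086420 − 0.0426)/0.00448786 = 0.00826420/0.00448786 = 1.8415.

z = 1.8415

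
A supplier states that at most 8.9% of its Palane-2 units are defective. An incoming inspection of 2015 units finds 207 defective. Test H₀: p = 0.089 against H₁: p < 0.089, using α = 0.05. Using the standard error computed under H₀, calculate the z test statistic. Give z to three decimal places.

z = 2.164

p̂ = 207/2015 = 0.1027295.
Under H₀, SE = √(0.089·0.911/2015) = √(4.02377e-05) = 0.0063433.
z = (0.1027295 − 0.089)/0.0063433 = 0.0137295/0.0063433 = 2.164.
p-value = P(Z < 2.164) ≈ 0.9848. With α = 0.05, fail to reject H₀.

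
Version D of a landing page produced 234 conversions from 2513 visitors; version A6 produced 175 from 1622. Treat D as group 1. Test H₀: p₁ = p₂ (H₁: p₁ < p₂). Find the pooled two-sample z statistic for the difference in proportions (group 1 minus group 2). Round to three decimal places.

p̂₁ = 234/2513 = 0.093116, p̂₂ = 175/1622 = 0.107891.
Pooled p̂ = (234+175)/(2513+1622) = 409/4135 = 0.098912.
SE = √(p̂(1−p̂)(1/n₁+1/n₂)) = √(0.098912·0.901088·0.00101445) = √(9.04164e-05) = 0.009509.
z = (0.093116 − 0.107891)/0.009509 = -0.014775/0.009509 = -1.554.
p-value = P(Z < -1.554) ≈ 0.0601.

z = -1.554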